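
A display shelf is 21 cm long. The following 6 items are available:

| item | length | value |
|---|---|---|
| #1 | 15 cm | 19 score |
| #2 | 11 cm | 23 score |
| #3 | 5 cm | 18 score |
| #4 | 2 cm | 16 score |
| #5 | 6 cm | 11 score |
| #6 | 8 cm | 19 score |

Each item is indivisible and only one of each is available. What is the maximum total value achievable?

Check high-value combinations within 21 cm:
- #3+#4+#5+#6: length 5+2+6+8=21, value 18+16+11+19=64
- #2+#4+#6: length 11+2+8=21, value 23+16+19=58
- #2+#3+#4: length 11+5+2=18, value 23+18+16=57
Best: 64 score.

64 score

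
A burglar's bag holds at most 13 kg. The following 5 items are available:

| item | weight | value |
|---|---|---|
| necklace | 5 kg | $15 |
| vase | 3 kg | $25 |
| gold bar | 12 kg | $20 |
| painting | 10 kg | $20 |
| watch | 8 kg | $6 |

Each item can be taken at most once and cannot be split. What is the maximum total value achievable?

Check high-value combinations within 13 kg:
- vase+painting: weight 3+10=13, value 25+20=45
- necklace+vase: weight 5+3=8, value 15+25=40
- vase+watch: weight 3+8=11, value 25+6=31
Best: $45.

$45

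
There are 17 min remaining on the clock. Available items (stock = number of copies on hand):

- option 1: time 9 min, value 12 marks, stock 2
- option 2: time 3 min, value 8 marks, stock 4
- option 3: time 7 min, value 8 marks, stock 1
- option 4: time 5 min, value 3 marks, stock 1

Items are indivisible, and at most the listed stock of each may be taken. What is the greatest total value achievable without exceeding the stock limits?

35 marks

Best selections within time 17 and stock limits:
- 4×option 2 + 1×option 4: time 17, value 35
- 4×option 2: time 12, value 32
- 3×option 2 + 1×option 3: time 16, value 32
Best: 35 marks.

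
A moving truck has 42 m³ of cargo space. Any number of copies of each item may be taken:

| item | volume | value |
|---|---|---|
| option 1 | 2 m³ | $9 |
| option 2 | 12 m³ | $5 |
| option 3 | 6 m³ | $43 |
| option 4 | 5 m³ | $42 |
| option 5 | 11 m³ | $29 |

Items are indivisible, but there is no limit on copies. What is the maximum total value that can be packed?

$345

Best value-per-unit is option 4 at 42/5; filling with it alone gives 8×42 = 336.
Optimal mix: 1×option 1 + 8×option 4 → volume 42, value 345.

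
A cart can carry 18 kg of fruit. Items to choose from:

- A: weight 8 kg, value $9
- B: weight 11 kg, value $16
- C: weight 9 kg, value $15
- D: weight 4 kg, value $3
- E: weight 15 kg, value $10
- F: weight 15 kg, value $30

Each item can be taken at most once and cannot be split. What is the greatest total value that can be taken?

$30

Check high-value combinations within 18 kg:
- F: weight 15, value 30
- A+C: weight 8+9=17, value 9+15=24
- B+D: weight 11+4=15, value 16+3=19
Best: $30.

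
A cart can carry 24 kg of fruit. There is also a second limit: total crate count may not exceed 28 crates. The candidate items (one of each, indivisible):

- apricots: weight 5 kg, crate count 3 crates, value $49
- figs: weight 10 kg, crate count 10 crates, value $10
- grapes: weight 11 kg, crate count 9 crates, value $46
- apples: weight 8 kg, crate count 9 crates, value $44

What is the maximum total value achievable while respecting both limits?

$139

Feasible sets respecting both limits:
- apricots+grapes+apples: weight 24, crate count 21, value 139
- apricots+figs+apples: weight 23, crate count 22, value 103
- apricots+grapes: weight 16, crate count 12, value 95
Best: $139.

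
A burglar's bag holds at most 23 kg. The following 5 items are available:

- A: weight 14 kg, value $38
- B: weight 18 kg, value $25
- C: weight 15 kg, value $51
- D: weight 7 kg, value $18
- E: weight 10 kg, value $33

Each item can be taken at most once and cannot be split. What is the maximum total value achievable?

This is a 0/1 knapsack; check combinations near the capacity.
- C+D: weight 15+7=22, value 51+18=69
- A+D: weight 14+7=21, value 38+18=56
- C: weight 15, value 51
Best: $69.

$69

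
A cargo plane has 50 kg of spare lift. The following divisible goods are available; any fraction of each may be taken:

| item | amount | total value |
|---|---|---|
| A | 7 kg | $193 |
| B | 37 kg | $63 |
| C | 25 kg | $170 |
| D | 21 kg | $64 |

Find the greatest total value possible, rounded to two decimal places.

Take in order of value per unit:
- A (193/7 per unit): all 7 → value 193, running total 193.00
- C (170/25 per unit): all 25 → value 170, running total 363.00
- D (64/21 per unit): 18 of 21 → value 18×64/21 = 54.8571, running total 417.86
Total 417.86.

417.86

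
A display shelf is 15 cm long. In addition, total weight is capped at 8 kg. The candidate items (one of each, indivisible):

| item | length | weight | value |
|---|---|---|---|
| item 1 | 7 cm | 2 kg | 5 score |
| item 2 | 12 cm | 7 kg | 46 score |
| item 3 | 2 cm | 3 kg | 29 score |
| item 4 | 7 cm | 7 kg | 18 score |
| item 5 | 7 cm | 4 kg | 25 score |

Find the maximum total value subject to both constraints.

54 score

Feasible sets respecting both limits:
- item 3+item 5: length 9, weight 7, value 54
- item 2: length 12, weight 7, value 46
- item 1+item 3: length 9, weight 5, value 34
- item 1+item 5: length 14, weight 6, value 30
Best: 54 score.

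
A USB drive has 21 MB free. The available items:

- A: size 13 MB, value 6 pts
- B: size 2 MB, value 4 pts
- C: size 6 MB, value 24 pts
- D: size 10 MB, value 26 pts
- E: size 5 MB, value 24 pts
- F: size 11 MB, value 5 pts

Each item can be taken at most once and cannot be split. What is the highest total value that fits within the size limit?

74 pts

Check high-value combinations within 21 MB:
- C+D+E: size 6+10+5=21, value 24+26+24=74
- B+D+E: size 2+10+5=17, value 4+26+24=54
- B+C+D: size 2+6+10=18, value 4+24+26=54
Best: 74 pts.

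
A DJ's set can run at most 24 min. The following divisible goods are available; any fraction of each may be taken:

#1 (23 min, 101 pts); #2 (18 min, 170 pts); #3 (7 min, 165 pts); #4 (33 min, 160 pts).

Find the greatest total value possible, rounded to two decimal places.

Take in order of value per unit:
- #3 (165/7 per unit): all 7 → value 165, running total 165.00
- #2 (170/18 per unit): 17 of 18 → value 17×170/18 = 160.5556, running total 325.56
Total 325.56.

325.56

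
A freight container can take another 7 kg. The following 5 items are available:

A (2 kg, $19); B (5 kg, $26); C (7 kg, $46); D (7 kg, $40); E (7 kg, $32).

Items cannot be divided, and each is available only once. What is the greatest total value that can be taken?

$46

This is a 0/1 knapsack; check combinations near the capacity.
- C: weight 7, value 46
- A+B: weight 2+5=7, value 19+26=45
- D: weight 7, value 40
- E: weight 7, value 32
- B: weight 5, value 26
Best: $46.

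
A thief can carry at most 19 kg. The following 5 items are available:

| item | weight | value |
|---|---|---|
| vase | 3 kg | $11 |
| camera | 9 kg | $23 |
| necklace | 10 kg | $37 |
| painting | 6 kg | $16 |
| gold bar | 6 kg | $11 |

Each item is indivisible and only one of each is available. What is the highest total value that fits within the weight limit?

Check high-value combinations within 19 kg:
- vase+necklace+painting: weight 3+10+6=19, value 11+37+16=64
- camera+necklace: weight 9+10=19, value 23+37=60
- vase+necklace+gold bar: weight 3+10+6=19, value 11+37+11=59
- necklace+painting: weight 10+6=16, value 37+16=53
Best: $64.

$64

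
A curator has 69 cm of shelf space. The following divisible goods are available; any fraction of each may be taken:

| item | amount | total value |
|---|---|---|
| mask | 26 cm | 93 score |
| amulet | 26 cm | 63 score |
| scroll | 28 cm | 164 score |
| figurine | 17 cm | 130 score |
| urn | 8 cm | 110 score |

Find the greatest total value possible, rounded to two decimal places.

Take in order of value per unit:
- urn (110/8 per unit): all 8 → value 110, running total 110.00
- figurine (130/17 per unit): all 17 → value 130, running total 240.00
- scroll (164/28 per unit): all 28 → value 164, running total 404.00
- mask (93/26 per unit): 16 of 26 → value 16×93/26 = 57.2308, running total 461.23
Total 461.23.

461.23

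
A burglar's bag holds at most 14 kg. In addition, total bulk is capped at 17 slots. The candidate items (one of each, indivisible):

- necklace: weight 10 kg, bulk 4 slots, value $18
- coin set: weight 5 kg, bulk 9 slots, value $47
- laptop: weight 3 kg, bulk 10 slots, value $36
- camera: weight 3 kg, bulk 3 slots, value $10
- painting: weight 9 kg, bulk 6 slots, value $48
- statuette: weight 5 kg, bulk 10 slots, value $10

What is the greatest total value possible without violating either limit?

$95

Feasible sets respecting both limits:
- coin set+painting: weight 14, bulk 15, value 95
- laptop+painting: weight 12, bulk 16, value 84
- camera+painting: weight 12, bulk 9, value 58
Best: $95.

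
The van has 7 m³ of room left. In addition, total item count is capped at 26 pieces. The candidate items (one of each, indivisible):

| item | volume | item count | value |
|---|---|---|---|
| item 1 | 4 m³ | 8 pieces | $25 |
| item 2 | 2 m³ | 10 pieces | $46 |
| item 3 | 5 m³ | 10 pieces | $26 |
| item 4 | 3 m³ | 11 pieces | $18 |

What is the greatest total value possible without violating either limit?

Feasible sets respecting both limits:
- item 2+item 3: volume 7, item count 20, value 72
- item 1+item 2: volume 6, item count 18, value 71
- item 2+item 4: volume 5, item count 21, value 64
- item 2: volume 2, item count 10, value 46
Best: $72.

$72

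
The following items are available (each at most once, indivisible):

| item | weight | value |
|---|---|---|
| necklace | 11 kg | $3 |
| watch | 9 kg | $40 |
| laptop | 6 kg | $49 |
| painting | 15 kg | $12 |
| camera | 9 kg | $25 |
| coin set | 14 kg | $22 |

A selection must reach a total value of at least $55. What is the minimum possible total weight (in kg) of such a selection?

Subsets with value ≥ 55, sorted by total weight:
- watch+laptop: weight 15, value 89
- laptop+camera: weight 15, value 74
- watch+camera: weight 18, value 65
- laptop+coin set: weight 20, value 71
Minimum weight: 15 kg.

15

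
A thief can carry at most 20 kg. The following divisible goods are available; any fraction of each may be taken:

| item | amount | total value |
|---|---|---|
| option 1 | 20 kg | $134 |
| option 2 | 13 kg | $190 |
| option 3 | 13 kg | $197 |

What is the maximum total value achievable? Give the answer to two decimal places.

Take in order of value per unit:
- option 3 (197/13 per unit): all 13 → value 197, running total 197.00
- option 2 (190/13 per unit): 7 of 13 → value 7×190/13 = 102.3077, running total 299.31
Total 299.31.

299.31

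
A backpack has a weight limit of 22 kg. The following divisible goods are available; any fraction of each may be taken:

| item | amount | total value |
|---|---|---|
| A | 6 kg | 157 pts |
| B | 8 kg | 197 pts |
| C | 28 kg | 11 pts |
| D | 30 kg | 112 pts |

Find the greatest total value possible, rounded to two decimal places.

Take in order of value per unit:
- A (157/6 per unit): all 6 → value 157, running total 157.00
- B (197/8 per unit): all 8 → value 197, running total 354.00
- D (112/30 per unit): 8 of 30 → value 8×112/30 = 29.8667, running total 383.87
Total 383.87.

383.87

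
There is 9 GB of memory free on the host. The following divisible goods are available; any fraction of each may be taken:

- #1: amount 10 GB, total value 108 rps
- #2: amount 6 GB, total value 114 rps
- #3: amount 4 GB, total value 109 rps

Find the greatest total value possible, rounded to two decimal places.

204.00

Take in order of value per unit:
- #3 (109/4 per unit): all 4 → value 109, running total 109.00
- #2 (114/6 per unit): 5 of 6 → value 5×114/6 = 95.0000, running total 204.00
Total 204.00.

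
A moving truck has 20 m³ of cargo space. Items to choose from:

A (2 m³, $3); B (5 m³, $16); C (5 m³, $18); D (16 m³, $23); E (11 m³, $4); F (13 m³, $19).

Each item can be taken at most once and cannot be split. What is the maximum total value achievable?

$40

Check high-value combinations within 20 m³:
- A+C+F: volume 2+5+13=20, value 3+18+19=40
- A+B+F: volume 2+5+13=20, value 3+16+19=38
- A+B+C: volume 2+5+5=12, value 3+16+18=37
- C+F: volume 5+13=18, value 18+19=37
Best: $40.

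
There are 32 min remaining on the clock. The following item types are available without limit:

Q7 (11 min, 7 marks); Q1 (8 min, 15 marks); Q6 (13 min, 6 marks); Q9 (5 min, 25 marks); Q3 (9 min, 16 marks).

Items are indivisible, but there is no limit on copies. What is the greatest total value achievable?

Best value-per-unit is Q9 at 25/5, and filling with it alone uses time 6×5=30. No mix of the others beats 6×25 = 150.

150 marks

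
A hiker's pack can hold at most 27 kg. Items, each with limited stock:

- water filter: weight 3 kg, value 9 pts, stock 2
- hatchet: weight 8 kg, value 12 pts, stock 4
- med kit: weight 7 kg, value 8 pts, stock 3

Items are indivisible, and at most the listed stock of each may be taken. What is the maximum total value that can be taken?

Top feasible selections:
- 1×water filter + 3×hatchet: weight 27, value 45
- 2×water filter + 2×hatchet: weight 22, value 42
Best: 45 pts.

45 pts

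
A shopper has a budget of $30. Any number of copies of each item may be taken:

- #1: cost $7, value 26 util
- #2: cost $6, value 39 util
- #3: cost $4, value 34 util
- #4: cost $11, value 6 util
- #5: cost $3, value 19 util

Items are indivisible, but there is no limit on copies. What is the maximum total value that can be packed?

Best value-per-unit is #3 at 34/4; filling with it alone gives 7×34 = 238.
Optimal mix: 1×#2 + 6×#3 → cost 30, value 243.

243 util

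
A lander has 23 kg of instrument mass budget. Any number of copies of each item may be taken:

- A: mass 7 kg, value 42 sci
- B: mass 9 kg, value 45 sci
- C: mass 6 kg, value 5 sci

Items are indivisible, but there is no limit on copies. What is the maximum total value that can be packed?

Best value-per-unit is A at 42/7; filling with it alone gives 3×42 = 126.
Optimal mix: 2×A + 1×B → mass 23, value 129.

129 sci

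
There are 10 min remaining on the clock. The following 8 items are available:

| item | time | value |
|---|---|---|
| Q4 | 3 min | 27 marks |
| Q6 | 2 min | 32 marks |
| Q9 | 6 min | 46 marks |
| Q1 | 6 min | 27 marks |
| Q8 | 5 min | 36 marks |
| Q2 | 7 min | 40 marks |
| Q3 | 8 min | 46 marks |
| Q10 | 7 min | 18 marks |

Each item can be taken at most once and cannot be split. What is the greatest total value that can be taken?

Check high-value combinations within 10 min:
- Q4+Q6+Q8: time 3+2+5=10, value 27+32+36=95
- Q6+Q9: time 2+6=8, value 32+46=78
- Q6+Q3: time 2+8=10, value 32+46=78
- Q4+Q9: time 3+6=9, value 27+46=73
- Q6+Q2: time 2+7=9, value 32+40=72
Best: 95 marks.

95 marks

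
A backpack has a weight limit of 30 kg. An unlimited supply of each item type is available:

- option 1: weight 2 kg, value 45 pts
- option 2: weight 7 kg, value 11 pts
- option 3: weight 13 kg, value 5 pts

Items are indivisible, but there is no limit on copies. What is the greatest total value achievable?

675 pts

Best value-per-unit is option 1 at 45/2, and filling with it alone uses weight 15×2=30. No mix of the others beats 15×45 = 675.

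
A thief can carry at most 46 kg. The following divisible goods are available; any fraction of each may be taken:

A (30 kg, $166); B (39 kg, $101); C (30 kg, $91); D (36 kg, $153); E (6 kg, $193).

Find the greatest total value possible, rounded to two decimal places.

401.50

Take in order of value per unit:
- E (193/6 per unit): all 6 → value 193, running total 193.00
- A (166/30 per unit): all 30 → value 166, running total 359.00
- D (153/36 per unit): 10 of 36 → value 10×153/36 = 42.5000, running total 401.50
Total 401.50.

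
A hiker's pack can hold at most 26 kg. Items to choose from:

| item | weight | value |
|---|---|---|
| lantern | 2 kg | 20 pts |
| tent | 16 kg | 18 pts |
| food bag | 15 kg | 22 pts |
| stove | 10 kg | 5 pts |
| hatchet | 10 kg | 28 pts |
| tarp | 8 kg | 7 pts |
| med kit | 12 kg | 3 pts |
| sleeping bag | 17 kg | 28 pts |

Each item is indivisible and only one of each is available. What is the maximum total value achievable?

55 pts

Check high-value combinations within 26 kg:
- lantern+hatchet+tarp: weight 2+10+8=20, value 20+28+7=55
- lantern+stove+hatchet: weight 2+10+10=22, value 20+5+28=53
- lantern+hatchet+med kit: weight 2+10+12=24, value 20+28+3=51
Best: 55 pts.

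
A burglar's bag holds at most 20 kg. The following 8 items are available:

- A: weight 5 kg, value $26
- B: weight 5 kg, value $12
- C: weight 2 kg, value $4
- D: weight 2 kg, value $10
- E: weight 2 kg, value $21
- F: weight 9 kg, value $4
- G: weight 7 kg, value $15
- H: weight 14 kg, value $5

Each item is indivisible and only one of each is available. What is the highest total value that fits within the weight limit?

$76

Check high-value combinations within 20 kg:
- A+C+D+E+G: weight 5+2+2+2+7=18, value 26+4+10+21+15=76
- A+B+E+G: weight 5+5+2+7=19, value 26+12+21+15=74
- A+B+C+D+E: weight 5+5+2+2+2=16, value 26+12+4+10+21=73
Best: $76.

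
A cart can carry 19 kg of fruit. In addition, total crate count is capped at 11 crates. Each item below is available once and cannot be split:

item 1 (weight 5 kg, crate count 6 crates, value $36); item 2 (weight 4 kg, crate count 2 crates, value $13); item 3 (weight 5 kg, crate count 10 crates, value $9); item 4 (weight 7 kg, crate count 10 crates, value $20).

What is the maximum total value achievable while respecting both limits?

$49

Feasible sets respecting both limits:
- item 1+item 2: weight 9, crate count 8, value 49
- item 1: weight 5, crate count 6, value 36
- item 4: weight 7, crate count 10, value 20
Best: $49.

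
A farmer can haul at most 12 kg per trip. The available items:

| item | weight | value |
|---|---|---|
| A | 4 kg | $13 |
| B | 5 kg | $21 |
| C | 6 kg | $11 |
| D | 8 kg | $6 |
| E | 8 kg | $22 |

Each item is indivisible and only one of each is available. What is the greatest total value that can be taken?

$35

This is a 0/1 knapsack; check combinations near the capacity.
- A+E: weight 4+8=12, value 13+22=35
- A+B: weight 4+5=9, value 13+21=34
- B+C: weight 5+6=11, value 21+11=32
Best: $35.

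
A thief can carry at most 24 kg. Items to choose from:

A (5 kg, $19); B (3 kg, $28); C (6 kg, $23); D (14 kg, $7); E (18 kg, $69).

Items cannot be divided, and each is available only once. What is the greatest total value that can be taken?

$97

Check high-value combinations within 24 kg:
- B+E: weight 3+18=21, value 28+69=97
- C+E: weight 6+18=24, value 23+69=92
- A+E: weight 5+18=23, value 19+69=88
Best: $97.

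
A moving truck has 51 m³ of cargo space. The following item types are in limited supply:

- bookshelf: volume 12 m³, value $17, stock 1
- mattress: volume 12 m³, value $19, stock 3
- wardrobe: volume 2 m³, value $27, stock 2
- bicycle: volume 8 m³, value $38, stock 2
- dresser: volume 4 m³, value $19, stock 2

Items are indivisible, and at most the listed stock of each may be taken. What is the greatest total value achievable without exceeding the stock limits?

$187

Best selections within volume 51 and stock limits:
- 1×mattress + 2×wardrobe + 2×bicycle + 2×dresser: volume 40, value 187
- 2×mattress + 2×wardrobe + 2×bicycle + 1×dresser: volume 48, value 187
Best: $187.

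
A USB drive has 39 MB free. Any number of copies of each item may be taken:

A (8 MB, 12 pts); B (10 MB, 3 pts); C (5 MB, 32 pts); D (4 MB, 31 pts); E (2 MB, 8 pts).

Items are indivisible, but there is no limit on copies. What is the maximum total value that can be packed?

288 pts

Best value-per-unit is D at 31/4; filling with it alone gives 9×31 = 279.
Optimal mix: 1×C + 8×D + 1×E → size 39, value 288.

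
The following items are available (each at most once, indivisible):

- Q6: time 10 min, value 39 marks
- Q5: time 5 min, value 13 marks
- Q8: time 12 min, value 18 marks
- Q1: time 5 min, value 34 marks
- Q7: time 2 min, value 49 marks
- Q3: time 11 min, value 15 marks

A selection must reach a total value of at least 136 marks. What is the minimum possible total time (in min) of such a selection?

Subsets with value ≥ 136, sorted by total time:
- Q6+Q1+Q7+Q3: time 28, value 137
- Q6+Q8+Q1+Q7: time 29, value 140
Minimum time: 28 min.

28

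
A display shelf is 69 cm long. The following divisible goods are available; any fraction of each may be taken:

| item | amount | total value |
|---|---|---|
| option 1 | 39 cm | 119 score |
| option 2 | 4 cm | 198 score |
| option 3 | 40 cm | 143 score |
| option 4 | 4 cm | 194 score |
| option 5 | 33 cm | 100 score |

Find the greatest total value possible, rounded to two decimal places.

599.08

Take in order of value per unit:
- option 2 (198/4 per unit): all 4 → value 198, running total 198.00
- option 4 (194/4 per unit): all 4 → value 194, running total 392.00
- option 3 (143/40 per unit): all 40 → value 143, running total 535.00
- option 1 (119/39 per unit): 21 of 39 → value 21×119/39 = 64.0769, running total 599.08
Total 599.08.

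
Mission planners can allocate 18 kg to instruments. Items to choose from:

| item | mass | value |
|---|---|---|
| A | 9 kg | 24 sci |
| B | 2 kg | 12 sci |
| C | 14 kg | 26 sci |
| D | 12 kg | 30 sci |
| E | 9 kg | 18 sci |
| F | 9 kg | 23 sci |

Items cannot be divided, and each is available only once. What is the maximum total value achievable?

47 sci

Check high-value combinations within 18 kg:
- A+F: mass 9+9=18, value 24+23=47
- B+D: mass 2+12=14, value 12+30=42
- A+E: mass 9+9=18, value 24+18=42
- E+F: mass 9+9=18, value 18+23=41
Best: 47 sci.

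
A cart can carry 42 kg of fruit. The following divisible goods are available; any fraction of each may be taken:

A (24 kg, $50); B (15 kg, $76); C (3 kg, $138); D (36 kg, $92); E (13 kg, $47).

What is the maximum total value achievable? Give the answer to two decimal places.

289.11

Take in order of value per unit:
- C (138/3 per unit): all 3 → value 138, running total 138.00
- B (76/15 per unit): all 15 → value 76, running total 214.00
- E (47/13 per unit): all 13 → value 47, running total 261.00
- D (92/36 per unit): 11 of 36 → value 11×92/36 = 28.1111, running total 289.11
Total 289.11.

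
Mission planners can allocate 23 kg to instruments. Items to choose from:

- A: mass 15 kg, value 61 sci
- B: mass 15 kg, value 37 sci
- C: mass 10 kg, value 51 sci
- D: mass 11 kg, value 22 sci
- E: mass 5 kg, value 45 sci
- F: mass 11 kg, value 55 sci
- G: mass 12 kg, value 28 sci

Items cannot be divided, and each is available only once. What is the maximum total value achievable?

Check high-value combinations within 23 kg:
- A+E: mass 15+5=20, value 61+45=106
- C+F: mass 10+11=21, value 51+55=106
- E+F: mass 5+11=16, value 45+55=100
- C+E: mass 10+5=15, value 51+45=96
Best: 106 sci.

106 sci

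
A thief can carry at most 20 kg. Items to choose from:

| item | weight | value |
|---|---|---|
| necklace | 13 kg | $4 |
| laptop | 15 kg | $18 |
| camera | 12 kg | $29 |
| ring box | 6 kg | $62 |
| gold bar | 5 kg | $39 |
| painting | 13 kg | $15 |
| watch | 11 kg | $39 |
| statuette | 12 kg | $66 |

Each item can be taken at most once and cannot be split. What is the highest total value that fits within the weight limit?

Check high-value combinations within 20 kg:
- ring box+statuette: weight 6+12=18, value 62+66=128
- gold bar+statuette: weight 5+12=17, value 39+66=105
- ring box+gold bar: weight 6+5=11, value 62+39=101
Best: $128.

$128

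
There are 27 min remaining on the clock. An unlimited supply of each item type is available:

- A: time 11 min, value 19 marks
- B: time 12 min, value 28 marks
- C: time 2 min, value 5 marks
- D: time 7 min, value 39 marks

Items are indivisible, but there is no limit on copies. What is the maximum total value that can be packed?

132 marks

Best value-per-unit is D at 39/7; filling with it alone gives 3×39 = 117.
Optimal mix: 3×C + 3×D → time 27, value 132.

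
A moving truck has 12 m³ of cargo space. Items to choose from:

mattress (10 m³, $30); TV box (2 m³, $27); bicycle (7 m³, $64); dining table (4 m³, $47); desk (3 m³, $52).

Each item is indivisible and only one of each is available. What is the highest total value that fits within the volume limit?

This is a 0/1 knapsack; check combinations near the capacity.
- TV box+bicycle+desk: volume 2+7+3=12, value 27+64+52=143
- TV box+dining table+desk: volume 2+4+3=9, value 27+47+52=126
- bicycle+desk: volume 7+3=10, value 64+52=116
- bicycle+dining table: volume 7+4=11, value 64+47=111
Best: $143.

$143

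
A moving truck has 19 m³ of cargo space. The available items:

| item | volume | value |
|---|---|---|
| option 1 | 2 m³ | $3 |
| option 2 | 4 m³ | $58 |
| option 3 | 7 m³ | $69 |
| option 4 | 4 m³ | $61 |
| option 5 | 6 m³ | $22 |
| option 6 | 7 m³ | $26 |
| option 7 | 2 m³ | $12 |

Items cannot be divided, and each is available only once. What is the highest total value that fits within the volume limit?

$203

Check high-value combinations within 19 m³:
- option 1+option 2+option 3+option 4+option 7: volume 2+4+7+4+2=19, value 3+58+69+61+12=203
- option 2+option 3+option 4+option 7: volume 4+7+4+2=17, value 58+69+61+12=200
- option 1+option 2+option 3+option 4: volume 2+4+7+4=17, value 3+58+69+61=191
Best: $203.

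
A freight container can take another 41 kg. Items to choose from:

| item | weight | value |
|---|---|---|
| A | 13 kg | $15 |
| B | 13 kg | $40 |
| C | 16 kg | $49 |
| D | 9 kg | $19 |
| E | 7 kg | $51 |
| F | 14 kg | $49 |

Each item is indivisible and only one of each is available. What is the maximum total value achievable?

$149

This is a 0/1 knapsack; check combinations near the capacity.
- C+E+F: weight 16+7+14=37, value 49+51+49=149
- B+E+F: weight 13+7+14=34, value 40+51+49=140
- B+C+E: weight 13+16+7=36, value 40+49+51=140
Best: $149.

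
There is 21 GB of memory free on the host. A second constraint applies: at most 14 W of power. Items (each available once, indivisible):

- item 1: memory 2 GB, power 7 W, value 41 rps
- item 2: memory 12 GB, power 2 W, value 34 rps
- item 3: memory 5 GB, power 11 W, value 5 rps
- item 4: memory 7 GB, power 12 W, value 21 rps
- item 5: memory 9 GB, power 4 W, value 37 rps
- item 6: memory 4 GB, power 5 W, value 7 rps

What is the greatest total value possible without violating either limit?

Feasible sets respecting both limits:
- item 1+item 2+item 6: memory 18, power 14, value 82
- item 1+item 5: memory 11, power 11, value 78
- item 1+item 2: memory 14, power 9, value 75
- item 2+item 5: memory 21, power 6, value 71
Best: 82 rps.

82 rps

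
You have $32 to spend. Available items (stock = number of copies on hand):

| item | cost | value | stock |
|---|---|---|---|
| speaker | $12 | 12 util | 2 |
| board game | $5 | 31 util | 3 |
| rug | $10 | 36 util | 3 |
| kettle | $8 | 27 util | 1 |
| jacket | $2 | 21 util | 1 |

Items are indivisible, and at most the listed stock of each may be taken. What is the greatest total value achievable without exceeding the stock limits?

Top feasible selections:
- 2×board game + 2×rug + 1×jacket: cost 32, value 155
- 3×board game + 1×rug + 1×jacket: cost 27, value 150
- 2×board game + 1×rug + 1×kettle + 1×jacket: cost 30, value 146
Best: 155 util.

155 util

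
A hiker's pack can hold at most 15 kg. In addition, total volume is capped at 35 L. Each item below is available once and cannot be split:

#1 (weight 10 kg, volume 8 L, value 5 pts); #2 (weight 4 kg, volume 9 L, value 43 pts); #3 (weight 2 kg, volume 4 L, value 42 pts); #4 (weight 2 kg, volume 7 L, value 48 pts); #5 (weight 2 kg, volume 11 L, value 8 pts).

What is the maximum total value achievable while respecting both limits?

Feasible sets respecting both limits:
- #2+#3+#4+#5: weight 10, volume 31, value 141
- #2+#3+#4: weight 8, volume 20, value 133
- #2+#4+#5: weight 8, volume 27, value 99
Best: 141 pts.

141 pts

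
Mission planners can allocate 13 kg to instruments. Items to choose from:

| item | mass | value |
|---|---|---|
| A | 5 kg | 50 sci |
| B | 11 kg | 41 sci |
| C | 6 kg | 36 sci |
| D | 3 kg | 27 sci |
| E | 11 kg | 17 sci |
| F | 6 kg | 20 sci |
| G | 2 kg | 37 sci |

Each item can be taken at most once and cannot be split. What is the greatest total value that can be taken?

123 sci

Check high-value combinations within 13 kg:
- A+C+G: mass 5+6+2=13, value 50+36+37=123
- A+D+G: mass 5+3+2=10, value 50+27+37=114
- A+F+G: mass 5+6+2=13, value 50+20+37=107
- C+D+G: mass 6+3+2=11, value 36+27+37=100
- A+G: mass 5+2=7, value 50+37=87
Best: 123 sci.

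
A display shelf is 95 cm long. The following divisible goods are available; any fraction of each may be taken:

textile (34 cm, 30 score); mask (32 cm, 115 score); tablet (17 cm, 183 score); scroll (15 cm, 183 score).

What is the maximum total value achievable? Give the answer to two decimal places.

508.35

Take in order of value per unit:
- scroll (183/15 per unit): all 15 → value 183, running total 183.00
- tablet (183/17 per unit): all 17 → value 183, running total 366.00
- mask (115/32 per unit): all 32 → value 115, running total 481.00
- textile (30/34 per unit): 31 of 34 → value 31×30/34 = 27.3529, running total 508.35
Total 508.35.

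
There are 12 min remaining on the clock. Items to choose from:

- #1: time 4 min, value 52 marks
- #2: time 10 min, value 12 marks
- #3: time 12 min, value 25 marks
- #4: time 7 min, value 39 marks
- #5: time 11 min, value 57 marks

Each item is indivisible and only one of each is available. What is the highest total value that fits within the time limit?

Check high-value combinations within 12 min:
- #1+#4: time 4+7=11, value 52+39=91
- #5: time 11, value 57
- #1: time 4, value 52
Best: 91 marks.

91 marks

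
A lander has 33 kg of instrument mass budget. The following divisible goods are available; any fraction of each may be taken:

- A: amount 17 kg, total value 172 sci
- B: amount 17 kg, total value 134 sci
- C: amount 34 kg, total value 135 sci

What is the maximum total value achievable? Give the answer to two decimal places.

298.12

Take in order of value per unit:
- A (172/17 per unit): all 17 → value 172, running total 172.00
- B (134/17 per unit): 16 of 17 → value 16×134/17 = 126.1176, running total 298.12
Total 298.12.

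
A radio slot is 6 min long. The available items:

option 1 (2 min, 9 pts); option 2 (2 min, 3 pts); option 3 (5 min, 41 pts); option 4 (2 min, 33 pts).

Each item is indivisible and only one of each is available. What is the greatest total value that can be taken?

Check high-value combinations within 6 min:
- option 1+option 2+option 4: duration 2+2+2=6, value 9+3+33=45
- option 1+option 4: duration 2+2=4, value 9+33=42
- option 3: duration 5, value 41
- option 2+option 4: duration 2+2=4, value 3+33=36
Best: 45 pts.

45 pts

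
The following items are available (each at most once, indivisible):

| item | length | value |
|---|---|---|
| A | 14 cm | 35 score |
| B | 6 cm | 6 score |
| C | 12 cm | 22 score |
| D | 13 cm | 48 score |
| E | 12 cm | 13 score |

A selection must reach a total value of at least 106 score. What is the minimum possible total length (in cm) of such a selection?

Subsets with value ≥ 106, sorted by total length:
- A+B+C+D: length 45, value 111
- A+C+D+E: length 51, value 118
Minimum length: 45 cm.

45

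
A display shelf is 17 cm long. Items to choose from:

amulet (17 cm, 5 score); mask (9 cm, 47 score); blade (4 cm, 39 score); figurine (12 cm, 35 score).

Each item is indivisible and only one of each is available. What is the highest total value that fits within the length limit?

86 score

Check high-value combinations within 17 cm:
- mask+blade: length 9+4=13, value 47+39=86
- blade+figurine: length 4+12=16, value 39+35=74
- mask: length 9, value 47
- blade: length 4, value 39
- figurine: length 12, value 35
Best: 86 score.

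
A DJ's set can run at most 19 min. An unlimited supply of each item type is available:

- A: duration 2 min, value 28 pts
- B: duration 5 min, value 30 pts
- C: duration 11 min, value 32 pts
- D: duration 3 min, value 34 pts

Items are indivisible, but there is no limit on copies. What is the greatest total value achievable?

258 pts

Best value-per-unit is A at 28/2; filling with it alone gives 9×28 = 252.
Optimal mix: 8×A + 1×D → duration 19, value 258.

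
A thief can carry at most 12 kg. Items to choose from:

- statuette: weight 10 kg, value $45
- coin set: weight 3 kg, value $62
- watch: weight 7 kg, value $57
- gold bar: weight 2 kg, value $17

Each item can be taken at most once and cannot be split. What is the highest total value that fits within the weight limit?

Check high-value combinations within 12 kg:
- coin set+watch+gold bar: weight 3+7+2=12, value 62+57+17=136
- coin set+watch: weight 3+7=10, value 62+57=119
- coin set+gold bar: weight 3+2=5, value 62+17=79
Best: $136.

$136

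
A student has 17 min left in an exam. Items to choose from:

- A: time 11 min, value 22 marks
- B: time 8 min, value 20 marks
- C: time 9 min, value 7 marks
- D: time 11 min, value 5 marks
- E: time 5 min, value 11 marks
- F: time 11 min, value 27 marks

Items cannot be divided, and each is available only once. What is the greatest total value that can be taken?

This is a 0/1 knapsack; check combinations near the capacity.
- E+F: time 5+11=16, value 11+27=38
- A+E: time 11+5=16, value 22+11=33
- B+E: time 8+5=13, value 20+11=31
- F: time 11, value 27
Best: 38 marks.

38 marks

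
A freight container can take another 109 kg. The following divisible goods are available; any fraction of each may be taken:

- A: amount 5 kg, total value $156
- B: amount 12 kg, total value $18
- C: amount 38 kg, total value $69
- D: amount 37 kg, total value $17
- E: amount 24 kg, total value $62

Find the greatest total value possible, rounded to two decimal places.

318.78

Take in order of value per unit:
- A (156/5 per unit): all 5 → value 156, running total 156.00
- E (62/24 per unit): all 24 → value 62, running total 218.00
- C (69/38 per unit): all 38 → value 69, running total 287.00
- B (18/12 per unit): all 12 → value 18, running total 305.00
- D (17/37 per unit): 30 of 37 → value 30×17/37 = 13.7838, running total 318.78
Total 318.78.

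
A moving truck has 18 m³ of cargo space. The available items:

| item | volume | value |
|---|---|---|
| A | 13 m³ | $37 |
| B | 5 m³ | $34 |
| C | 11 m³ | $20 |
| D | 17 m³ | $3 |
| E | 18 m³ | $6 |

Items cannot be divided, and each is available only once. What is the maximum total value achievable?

$71

This is a 0/1 knapsack; check combinations near the capacity.
- A+B: volume 13+5=18, value 37+34=71
- B+C: volume 5+11=16, value 34+20=54
- A: volume 13, value 37
- B: volume 5, value 34
Best: $71.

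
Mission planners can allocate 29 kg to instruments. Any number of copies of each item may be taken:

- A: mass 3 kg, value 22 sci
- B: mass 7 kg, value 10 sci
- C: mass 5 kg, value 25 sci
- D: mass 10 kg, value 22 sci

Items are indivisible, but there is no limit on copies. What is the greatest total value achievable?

Best value-per-unit is A at 22/3; filling with it alone gives 9×22 = 198.
Optimal mix: 8×A + 1×C → mass 29, value 201.

201 sci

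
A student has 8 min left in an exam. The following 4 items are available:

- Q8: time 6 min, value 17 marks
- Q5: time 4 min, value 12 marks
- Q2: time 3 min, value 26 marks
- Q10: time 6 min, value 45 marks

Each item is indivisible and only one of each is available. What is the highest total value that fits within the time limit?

Check high-value combinations within 8 min:
- Q10: time 6, value 45
- Q5+Q2: time 4+3=7, value 12+26=38
- Q2: time 3, value 26
- Q8: time 6, value 17
- Q5: time 4, value 12
Best: 45 marks.

45 marks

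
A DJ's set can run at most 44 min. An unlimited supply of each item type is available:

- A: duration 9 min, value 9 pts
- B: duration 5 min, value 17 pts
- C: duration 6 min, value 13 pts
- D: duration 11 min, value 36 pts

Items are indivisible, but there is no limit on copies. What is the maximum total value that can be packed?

144 pts

Best value-per-unit is B at 17/5; filling with it alone gives 8×17 = 136.
Optimal mix: 4×D → duration 44, value 144.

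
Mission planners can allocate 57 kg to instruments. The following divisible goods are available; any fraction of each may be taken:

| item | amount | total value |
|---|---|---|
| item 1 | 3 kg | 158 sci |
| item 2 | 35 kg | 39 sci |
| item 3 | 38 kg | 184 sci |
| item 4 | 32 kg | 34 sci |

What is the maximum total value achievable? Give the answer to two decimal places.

359.83

Take in order of value per unit:
- item 1 (158/3 per unit): all 3 → value 158, running total 158.00
- item 3 (184/38 per unit): all 38 → value 184, running total 342.00
- item 2 (39/35 per unit): 16 of 35 → value 16×39/35 = 17.8286, running total 359.83
Total 359.83.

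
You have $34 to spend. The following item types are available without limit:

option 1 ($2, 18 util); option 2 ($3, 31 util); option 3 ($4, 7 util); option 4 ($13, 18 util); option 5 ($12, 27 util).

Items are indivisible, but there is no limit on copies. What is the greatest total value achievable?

Best value-per-unit is option 2 at 31/3; filling with it alone gives 11×31 = 341.
Optimal mix: 2×option 1 + 10×option 2 → cost 34, value 346.

346 util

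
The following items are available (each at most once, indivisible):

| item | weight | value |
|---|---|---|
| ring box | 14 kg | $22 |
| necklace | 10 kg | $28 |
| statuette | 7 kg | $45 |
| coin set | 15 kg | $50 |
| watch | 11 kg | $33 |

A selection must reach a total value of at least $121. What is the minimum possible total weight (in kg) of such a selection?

Subsets with value ≥ 121, sorted by total weight:
- necklace+statuette+coin set: weight 32, value 123
- statuette+coin set+watch: weight 33, value 128
- ring box+necklace+statuette+watch: weight 42, value 128
Minimum weight: 32 kg.

32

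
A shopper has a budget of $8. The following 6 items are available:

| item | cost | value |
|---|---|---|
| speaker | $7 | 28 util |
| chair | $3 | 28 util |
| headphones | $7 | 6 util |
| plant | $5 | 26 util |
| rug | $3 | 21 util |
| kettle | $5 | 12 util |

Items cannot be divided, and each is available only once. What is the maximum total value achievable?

54 util

This is a 0/1 knapsack; check combinations near the capacity.
- chair+plant: cost 3+5=8, value 28+26=54
- chair+rug: cost 3+3=6, value 28+21=49
- plant+rug: cost 5+3=8, value 26+21=47
Best: 54 util.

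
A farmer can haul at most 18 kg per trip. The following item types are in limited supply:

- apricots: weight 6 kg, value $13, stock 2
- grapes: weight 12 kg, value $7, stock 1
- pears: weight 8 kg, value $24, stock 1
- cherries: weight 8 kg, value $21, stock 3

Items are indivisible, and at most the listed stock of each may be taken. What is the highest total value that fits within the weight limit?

$45

Best selections within weight 18 and stock limits:
- 1×pears + 1×cherries: weight 16, value 45
- 2×cherries: weight 16, value 42
- 1×apricots + 1×pears: weight 14, value 37
- 1×apricots + 1×cherries: weight 14, value 34
Best: $45.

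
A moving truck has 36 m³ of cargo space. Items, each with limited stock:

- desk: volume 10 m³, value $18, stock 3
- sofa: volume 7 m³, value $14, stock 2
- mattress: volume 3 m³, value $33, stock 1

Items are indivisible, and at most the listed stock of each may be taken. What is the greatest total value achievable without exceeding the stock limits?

$87

Top feasible selections:
- 3×desk + 1×mattress: volume 33, value 87
- 2×desk + 1×sofa + 1×mattress: volume 30, value 83
- 1×desk + 2×sofa + 1×mattress: volume 27, value 79
- 2×desk + 1×mattress: volume 23, value 69
Best: $87.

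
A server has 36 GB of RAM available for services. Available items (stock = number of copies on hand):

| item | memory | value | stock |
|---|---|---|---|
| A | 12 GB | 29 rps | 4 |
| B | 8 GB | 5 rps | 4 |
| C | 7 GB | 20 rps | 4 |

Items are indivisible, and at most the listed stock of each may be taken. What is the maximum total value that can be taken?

89 rps

Top feasible selections:
- 1×A + 3×C: memory 33, value 89
- 3×A: memory 36, value 87
Best: 89 rps.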